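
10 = 10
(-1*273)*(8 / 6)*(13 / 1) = -4732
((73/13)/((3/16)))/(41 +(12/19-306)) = -22192/195897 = -0.11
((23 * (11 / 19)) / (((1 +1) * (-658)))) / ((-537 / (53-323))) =-11385 / 2237858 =-0.01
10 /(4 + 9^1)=0.77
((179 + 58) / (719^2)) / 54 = 79 / 9305298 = 0.00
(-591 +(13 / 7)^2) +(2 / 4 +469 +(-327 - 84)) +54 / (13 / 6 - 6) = -1224233 / 2254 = -543.14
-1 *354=-354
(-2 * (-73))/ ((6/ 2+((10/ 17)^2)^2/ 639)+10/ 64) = 249344261568/ 5390681819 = 46.25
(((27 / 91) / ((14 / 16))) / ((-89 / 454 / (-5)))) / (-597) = -163440 / 11281907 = -0.01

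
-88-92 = -180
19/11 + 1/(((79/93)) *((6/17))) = 8799/1738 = 5.06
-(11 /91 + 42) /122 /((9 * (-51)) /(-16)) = -30664 /2547909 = -0.01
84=84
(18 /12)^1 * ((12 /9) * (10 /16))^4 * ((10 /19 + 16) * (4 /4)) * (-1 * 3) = -98125 /2736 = -35.86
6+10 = 16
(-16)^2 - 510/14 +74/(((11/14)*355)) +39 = 7075302/27335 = 258.84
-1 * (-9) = 9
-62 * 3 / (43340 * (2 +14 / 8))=-62 / 54175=-0.00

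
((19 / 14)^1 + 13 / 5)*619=171463 / 70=2449.47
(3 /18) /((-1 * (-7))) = 1 /42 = 0.02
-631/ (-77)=631/ 77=8.19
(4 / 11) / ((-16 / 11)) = -1 / 4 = -0.25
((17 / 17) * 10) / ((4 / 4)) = 10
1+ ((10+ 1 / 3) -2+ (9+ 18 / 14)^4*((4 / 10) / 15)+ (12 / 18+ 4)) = 18756254 / 60025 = 312.47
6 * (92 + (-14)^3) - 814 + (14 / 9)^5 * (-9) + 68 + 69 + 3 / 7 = -765628088 / 45927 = -16670.54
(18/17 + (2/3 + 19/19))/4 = 139/204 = 0.68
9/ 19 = 0.47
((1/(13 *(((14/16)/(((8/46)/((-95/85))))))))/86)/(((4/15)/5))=-5100/1709981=-0.00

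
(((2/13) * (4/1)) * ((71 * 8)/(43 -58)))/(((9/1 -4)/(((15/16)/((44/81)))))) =-5751/715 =-8.04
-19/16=-1.19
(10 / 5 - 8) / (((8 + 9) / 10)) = -3.53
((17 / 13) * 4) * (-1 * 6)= -408 / 13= -31.38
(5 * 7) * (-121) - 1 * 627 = -4862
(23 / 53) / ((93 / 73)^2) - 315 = -144272488 / 458397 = -314.73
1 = 1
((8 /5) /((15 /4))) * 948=10112 /25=404.48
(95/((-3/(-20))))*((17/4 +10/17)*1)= 3064.22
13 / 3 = 4.33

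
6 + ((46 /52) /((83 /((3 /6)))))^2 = 111767665 /18627856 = 6.00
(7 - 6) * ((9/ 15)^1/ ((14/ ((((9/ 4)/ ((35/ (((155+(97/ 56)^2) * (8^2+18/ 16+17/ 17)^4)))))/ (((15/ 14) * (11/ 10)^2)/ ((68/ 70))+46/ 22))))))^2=38381695230303220483536384747389997477681/ 6502003161008064157450240000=5903056993339.35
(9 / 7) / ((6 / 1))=3 / 14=0.21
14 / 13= 1.08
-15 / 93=-5 / 31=-0.16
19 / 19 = 1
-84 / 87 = -28 / 29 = -0.97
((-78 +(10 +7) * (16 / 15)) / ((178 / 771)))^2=13315544449 / 198025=67241.73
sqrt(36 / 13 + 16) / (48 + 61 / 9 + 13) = 9 *sqrt(793) / 3965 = 0.06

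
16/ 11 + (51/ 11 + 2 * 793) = 17513/ 11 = 1592.09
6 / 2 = 3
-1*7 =-7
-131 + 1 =-130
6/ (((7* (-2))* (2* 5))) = -3/ 70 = -0.04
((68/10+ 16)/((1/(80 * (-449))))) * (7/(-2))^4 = -122897586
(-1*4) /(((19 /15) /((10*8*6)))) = -1515.79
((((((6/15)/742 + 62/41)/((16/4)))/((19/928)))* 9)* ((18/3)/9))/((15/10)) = 106767328/1445045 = 73.89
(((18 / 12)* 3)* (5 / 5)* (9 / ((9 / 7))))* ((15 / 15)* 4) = 126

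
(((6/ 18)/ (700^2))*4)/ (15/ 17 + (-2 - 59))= -17/ 375585000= -0.00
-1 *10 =-10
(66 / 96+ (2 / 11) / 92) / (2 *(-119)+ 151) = -2791 / 352176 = -0.01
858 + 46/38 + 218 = 20467/19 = 1077.21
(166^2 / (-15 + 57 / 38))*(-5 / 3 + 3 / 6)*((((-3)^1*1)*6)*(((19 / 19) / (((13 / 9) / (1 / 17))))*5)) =-1928920 / 221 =-8728.14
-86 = -86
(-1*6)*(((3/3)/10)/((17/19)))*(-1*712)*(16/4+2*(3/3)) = 243504/85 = 2864.75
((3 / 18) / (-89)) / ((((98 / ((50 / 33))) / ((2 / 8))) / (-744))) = 775 / 143913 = 0.01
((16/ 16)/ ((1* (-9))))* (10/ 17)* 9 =-10/ 17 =-0.59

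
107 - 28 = 79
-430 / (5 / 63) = -5418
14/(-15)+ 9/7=37/105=0.35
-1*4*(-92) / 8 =46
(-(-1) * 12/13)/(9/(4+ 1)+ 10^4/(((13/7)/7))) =60/2450117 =0.00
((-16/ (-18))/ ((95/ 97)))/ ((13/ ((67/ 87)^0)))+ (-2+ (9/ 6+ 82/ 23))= 1602911/ 511290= 3.14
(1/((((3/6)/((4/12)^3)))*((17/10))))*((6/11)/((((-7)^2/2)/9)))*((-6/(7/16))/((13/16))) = -0.15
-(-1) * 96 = 96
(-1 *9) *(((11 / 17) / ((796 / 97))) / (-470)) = 9603 / 6360040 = 0.00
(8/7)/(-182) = -4/637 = -0.01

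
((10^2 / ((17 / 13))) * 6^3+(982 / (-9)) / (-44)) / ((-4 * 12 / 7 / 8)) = -389247229 / 20196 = -19273.48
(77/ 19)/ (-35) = -11/ 95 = -0.12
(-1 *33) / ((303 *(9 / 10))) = -110 / 909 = -0.12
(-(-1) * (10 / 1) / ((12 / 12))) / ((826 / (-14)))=-10 / 59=-0.17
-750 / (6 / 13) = -1625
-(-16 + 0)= 16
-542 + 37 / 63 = -541.41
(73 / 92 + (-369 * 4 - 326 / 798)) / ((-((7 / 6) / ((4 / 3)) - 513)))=-2.88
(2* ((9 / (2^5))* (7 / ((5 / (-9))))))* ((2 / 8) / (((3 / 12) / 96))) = -680.40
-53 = -53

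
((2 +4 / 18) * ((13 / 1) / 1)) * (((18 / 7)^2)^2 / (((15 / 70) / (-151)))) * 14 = -610571520 / 49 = -12460643.27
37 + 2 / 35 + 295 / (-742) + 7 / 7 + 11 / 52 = 3653047 / 96460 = 37.87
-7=-7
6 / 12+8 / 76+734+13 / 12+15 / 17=2854949 / 3876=736.57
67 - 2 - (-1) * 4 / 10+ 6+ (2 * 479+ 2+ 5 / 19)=98008 / 95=1031.66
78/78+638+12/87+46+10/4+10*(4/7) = 281501/406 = 693.35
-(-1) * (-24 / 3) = -8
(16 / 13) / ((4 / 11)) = 44 / 13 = 3.38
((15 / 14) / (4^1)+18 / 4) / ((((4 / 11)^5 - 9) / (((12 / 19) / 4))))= -129001851 / 1541134840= -0.08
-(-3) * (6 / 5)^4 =3888 / 625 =6.22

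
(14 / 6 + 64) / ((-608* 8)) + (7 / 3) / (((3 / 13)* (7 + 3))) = 1.00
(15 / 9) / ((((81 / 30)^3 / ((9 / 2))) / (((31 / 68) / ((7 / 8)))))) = 155000 / 780759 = 0.20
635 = 635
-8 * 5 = -40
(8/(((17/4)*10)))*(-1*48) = -768/85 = -9.04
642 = 642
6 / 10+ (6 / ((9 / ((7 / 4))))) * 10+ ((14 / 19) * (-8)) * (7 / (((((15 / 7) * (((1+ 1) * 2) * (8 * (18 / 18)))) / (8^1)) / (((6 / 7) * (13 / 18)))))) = 1588 / 171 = 9.29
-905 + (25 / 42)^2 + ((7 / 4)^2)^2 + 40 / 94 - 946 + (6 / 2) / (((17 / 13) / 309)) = -102107111993 / 90203904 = -1131.96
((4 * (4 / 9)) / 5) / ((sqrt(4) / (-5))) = -8 / 9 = -0.89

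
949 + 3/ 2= 1901/ 2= 950.50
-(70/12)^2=-1225/36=-34.03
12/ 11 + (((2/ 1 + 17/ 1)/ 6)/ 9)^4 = 103470203/ 93533616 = 1.11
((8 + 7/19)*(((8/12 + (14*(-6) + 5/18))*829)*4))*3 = -131371630/19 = -6914296.32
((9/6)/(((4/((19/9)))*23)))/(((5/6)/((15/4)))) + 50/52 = 5341/4784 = 1.12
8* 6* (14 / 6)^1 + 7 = 119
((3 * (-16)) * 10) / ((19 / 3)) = -1440 / 19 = -75.79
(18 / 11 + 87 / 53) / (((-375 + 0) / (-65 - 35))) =2548 / 2915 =0.87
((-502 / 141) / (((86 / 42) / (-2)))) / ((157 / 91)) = 639548 / 317297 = 2.02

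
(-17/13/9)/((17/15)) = -5/39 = -0.13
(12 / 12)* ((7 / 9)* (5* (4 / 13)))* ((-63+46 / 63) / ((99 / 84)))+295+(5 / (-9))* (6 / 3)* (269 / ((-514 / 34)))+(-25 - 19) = 207.55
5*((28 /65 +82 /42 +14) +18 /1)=46933 /273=171.92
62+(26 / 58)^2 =52311 / 841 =62.20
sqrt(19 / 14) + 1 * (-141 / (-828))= 47 / 276 + sqrt(266) / 14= 1.34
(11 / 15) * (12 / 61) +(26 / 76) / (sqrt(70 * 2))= 13 * sqrt(35) / 2660 +44 / 305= 0.17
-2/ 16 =-1/ 8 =-0.12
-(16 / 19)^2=-256 / 361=-0.71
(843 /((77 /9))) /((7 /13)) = 98631 /539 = 182.99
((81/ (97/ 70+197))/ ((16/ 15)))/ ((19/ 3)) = 14175/ 234536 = 0.06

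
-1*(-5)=5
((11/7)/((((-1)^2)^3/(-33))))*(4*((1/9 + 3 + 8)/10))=-4840/21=-230.48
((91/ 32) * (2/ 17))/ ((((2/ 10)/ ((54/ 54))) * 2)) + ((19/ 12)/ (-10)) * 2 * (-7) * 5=11.92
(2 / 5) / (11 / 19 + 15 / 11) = 209 / 1015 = 0.21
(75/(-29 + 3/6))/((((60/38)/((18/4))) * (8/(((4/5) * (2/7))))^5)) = -3/21008750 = -0.00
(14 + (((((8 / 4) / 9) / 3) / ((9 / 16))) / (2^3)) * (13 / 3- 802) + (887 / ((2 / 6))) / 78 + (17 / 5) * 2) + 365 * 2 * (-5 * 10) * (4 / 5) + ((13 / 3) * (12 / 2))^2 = -2699259509 / 94770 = -28482.21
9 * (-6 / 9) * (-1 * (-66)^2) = 26136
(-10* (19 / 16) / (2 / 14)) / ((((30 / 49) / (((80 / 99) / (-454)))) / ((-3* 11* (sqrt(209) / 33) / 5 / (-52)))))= 6517* sqrt(209) / 7011576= 0.01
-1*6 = -6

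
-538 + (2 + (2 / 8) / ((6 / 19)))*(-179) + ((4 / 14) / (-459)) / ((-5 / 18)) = -4939481 / 4760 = -1037.71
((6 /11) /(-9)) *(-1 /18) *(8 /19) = 8 /5643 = 0.00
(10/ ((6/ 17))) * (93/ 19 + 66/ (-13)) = -1275/ 247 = -5.16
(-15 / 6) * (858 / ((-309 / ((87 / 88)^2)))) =491985 / 72512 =6.78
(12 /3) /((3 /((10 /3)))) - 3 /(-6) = 89 /18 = 4.94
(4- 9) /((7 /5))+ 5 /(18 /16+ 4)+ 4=403 /287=1.40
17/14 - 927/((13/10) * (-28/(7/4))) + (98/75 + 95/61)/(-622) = 47416564933/1035816600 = 45.78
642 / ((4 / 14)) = 2247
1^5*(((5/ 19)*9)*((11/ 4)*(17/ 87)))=2805/ 2204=1.27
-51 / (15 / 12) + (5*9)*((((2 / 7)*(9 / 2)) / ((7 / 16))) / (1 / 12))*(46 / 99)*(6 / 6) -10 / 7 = 1873394 / 2695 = 695.14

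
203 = 203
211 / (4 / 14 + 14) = 1477 / 100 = 14.77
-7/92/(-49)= 1/644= 0.00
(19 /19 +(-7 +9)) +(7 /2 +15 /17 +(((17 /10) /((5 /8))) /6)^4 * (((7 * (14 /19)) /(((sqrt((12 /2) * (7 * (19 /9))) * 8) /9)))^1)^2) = 336982274239 /45548046875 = 7.40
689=689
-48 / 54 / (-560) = 1 / 630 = 0.00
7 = 7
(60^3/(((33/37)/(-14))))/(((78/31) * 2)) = -96348000/143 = -673762.24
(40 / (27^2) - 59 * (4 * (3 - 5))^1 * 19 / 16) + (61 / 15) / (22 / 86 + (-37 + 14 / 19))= 10015901519 / 17871435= 560.44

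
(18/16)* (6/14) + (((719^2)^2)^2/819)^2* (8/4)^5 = 1305876815332811607610269750442335535717613206357/5366088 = 243357323870352407118606700000000000000000.00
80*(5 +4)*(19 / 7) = 13680 / 7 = 1954.29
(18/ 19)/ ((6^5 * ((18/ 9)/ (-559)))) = -559/ 16416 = -0.03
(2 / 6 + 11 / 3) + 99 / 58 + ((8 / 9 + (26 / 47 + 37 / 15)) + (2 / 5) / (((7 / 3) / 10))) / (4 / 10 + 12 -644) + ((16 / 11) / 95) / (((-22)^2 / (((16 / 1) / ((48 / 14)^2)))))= 97688950437341 / 17144317308195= 5.70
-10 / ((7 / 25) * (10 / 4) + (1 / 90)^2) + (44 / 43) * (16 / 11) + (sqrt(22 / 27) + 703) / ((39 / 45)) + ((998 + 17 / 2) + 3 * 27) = 5 * sqrt(66) / 39 + 11956681889 / 6340178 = 1886.90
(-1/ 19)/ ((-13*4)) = 1/ 988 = 0.00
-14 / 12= -7 / 6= -1.17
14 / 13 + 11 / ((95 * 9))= 12113 / 11115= 1.09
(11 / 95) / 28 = 0.00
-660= -660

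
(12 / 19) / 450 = 2 / 1425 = 0.00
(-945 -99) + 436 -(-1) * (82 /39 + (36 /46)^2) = -12487634 /20631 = -605.28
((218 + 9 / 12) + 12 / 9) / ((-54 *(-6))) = 2641 / 3888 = 0.68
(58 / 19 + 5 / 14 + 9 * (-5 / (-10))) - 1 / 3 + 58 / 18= 12926 / 1197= 10.80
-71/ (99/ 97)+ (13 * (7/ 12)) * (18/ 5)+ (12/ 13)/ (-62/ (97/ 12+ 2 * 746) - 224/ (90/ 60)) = -54857309272/ 1297727145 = -42.27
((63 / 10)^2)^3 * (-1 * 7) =-437664515463 / 1000000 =-437664.52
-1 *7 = -7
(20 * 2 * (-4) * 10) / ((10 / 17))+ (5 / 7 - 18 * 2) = -19287 / 7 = -2755.29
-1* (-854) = 854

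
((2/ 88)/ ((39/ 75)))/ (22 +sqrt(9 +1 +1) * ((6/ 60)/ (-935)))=10625 * sqrt(11)/ 1100124739714 +99343750/ 50005669987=0.00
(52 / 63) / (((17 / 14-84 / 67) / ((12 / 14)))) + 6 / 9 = -13418 / 777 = -17.27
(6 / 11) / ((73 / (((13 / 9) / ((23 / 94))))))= 2444 / 55407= 0.04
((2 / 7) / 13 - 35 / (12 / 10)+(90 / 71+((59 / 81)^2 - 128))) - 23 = -15120439781 / 84781242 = -178.35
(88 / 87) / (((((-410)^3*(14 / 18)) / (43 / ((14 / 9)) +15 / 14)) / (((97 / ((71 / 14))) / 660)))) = -19497 / 1241697966250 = -0.00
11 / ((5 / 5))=11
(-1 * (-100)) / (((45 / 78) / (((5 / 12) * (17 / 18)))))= 5525 / 81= 68.21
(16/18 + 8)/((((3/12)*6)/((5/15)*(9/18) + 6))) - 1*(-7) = 43.54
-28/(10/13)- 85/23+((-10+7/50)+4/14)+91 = 332707/8050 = 41.33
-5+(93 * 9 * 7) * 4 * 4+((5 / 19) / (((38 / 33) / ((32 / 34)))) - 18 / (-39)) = 7478645141 / 79781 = 93739.68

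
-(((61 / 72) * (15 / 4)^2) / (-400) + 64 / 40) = -16079 / 10240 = -1.57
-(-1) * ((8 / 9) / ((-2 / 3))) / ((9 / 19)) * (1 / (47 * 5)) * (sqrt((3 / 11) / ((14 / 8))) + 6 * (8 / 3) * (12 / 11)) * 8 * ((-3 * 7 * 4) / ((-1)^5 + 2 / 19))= -20701184 / 131835 - 92416 * sqrt(231) / 395505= -160.57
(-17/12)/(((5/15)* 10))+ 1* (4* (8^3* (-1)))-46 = -83777/40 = -2094.42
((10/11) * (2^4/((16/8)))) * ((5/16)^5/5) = 3125/720896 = 0.00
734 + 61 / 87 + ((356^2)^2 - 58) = 1397395250425 / 87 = 16062014372.70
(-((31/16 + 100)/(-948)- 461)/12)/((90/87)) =202828291/5460480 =37.14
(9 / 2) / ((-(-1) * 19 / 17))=153 / 38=4.03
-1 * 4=-4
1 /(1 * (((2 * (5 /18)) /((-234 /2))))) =-1053 /5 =-210.60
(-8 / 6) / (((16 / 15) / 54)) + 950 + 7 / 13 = 22959 / 26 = 883.04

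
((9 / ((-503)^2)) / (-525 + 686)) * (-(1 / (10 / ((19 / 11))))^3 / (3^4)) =-6859 / 487957964571000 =-0.00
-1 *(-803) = 803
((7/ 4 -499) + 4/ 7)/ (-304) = 13907/ 8512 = 1.63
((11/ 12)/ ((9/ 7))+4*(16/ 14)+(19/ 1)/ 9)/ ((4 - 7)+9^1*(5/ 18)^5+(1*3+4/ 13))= 141295752/ 6163031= 22.93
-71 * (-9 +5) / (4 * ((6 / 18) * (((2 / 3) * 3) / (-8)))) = -852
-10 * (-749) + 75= 7565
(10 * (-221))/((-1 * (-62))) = -1105/31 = -35.65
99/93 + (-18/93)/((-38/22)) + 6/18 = 2668/1767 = 1.51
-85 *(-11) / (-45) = -187 / 9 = -20.78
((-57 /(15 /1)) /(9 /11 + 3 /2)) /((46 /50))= -2090 /1173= -1.78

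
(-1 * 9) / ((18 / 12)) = -6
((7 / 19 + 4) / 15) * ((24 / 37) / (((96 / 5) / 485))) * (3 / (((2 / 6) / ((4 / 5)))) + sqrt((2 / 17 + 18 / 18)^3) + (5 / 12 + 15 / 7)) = 40255 * sqrt(323) / 128316 + 33001049 / 708624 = 52.21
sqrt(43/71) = sqrt(3053)/71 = 0.78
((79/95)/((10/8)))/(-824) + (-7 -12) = -1859229/97850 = -19.00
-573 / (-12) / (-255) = -191 / 1020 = -0.19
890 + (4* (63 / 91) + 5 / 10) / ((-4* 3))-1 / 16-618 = 169519 / 624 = 271.67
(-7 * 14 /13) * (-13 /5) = 19.60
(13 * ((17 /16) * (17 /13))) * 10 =1445 /8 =180.62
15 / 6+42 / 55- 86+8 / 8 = -8991 / 110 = -81.74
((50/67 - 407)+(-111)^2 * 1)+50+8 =802174/67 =11972.75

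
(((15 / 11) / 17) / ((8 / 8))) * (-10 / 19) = -150 / 3553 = -0.04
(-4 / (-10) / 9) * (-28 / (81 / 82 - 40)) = 656 / 20565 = 0.03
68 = 68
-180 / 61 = -2.95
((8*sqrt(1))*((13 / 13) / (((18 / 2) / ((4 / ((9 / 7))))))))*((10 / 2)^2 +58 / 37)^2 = 216448736 / 110889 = 1951.94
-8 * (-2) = 16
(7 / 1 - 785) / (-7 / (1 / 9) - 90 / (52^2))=1051856 / 85221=12.34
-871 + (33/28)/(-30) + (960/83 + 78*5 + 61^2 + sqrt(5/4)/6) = sqrt(5)/12 + 75565487/23240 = 3251.71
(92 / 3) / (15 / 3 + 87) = 0.33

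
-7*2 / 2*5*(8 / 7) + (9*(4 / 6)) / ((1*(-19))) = -40.32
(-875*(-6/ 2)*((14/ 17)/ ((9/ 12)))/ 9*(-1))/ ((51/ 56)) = -2744000/ 7803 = -351.66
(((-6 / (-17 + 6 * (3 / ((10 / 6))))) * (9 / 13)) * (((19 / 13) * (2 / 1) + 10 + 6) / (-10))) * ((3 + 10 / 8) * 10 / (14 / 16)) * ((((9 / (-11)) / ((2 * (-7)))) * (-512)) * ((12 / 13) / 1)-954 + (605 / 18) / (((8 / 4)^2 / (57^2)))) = -59495117435865 / 36709673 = -1620693.20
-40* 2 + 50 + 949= 919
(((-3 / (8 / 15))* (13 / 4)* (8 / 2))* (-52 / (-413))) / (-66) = 0.14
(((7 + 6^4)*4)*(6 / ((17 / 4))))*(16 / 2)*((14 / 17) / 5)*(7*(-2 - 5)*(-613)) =420814044672 / 1445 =291220792.16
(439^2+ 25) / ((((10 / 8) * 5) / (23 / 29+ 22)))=509620424 / 725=702924.72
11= 11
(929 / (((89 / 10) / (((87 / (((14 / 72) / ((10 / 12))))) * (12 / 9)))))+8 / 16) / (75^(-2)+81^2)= 363707004375 / 45984409996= 7.91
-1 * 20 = -20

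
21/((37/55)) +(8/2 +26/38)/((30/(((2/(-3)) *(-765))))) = 77926/703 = 110.85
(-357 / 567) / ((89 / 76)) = -0.54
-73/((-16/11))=803/16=50.19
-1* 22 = -22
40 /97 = 0.41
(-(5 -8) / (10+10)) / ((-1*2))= -3 / 40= -0.08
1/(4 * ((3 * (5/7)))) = 0.12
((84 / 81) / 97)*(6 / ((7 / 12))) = 32 / 291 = 0.11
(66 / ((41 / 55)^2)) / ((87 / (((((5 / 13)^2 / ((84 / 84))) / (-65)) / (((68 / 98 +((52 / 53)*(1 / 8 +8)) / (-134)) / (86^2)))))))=-1712859379924000 / 47288655797643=-36.22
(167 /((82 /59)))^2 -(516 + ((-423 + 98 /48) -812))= 611414621 /40344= 15155.03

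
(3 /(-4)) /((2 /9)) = -27 /8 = -3.38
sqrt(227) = 15.07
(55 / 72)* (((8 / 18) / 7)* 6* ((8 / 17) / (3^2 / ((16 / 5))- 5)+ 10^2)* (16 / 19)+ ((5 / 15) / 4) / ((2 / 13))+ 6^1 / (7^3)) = 1587711917 / 63814464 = 24.88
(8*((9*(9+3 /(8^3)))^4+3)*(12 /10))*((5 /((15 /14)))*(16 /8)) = 20761015698442349463 /5368709120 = 3867040518.38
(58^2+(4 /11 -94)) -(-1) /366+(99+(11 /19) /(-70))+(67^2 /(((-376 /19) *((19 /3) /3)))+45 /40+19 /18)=2464373560519 /754995780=3264.09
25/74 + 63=4687/74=63.34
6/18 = 1/3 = 0.33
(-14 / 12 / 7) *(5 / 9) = -5 / 54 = -0.09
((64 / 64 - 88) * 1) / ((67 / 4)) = -348 / 67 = -5.19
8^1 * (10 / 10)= 8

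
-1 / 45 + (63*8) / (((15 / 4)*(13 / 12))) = 72563 / 585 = 124.04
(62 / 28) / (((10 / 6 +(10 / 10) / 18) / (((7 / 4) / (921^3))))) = 1 / 347213316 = 0.00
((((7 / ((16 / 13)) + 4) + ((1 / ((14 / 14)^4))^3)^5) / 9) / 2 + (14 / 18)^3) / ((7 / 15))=124135 / 54432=2.28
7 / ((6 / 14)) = 49 / 3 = 16.33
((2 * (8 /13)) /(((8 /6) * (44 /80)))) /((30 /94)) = 752 /143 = 5.26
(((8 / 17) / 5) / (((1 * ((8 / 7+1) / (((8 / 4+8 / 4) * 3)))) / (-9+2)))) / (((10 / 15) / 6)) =-14112 / 425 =-33.20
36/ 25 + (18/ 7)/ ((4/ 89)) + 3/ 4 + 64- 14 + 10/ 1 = 83583/ 700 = 119.40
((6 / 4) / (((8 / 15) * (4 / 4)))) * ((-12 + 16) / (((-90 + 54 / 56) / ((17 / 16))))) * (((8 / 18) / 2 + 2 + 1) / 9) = -17255 / 358992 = -0.05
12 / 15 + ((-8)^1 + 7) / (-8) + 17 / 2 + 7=657 / 40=16.42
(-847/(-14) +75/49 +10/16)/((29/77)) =166.36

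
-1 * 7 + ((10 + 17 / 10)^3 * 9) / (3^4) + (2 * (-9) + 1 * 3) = 155957 / 1000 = 155.96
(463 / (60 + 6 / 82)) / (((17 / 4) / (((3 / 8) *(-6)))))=-56949 / 13957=-4.08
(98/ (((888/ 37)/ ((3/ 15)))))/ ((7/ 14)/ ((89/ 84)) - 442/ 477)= -693399/ 386080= -1.80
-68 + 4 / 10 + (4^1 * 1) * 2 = -298 / 5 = -59.60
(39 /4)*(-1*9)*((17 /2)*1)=-5967 /8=-745.88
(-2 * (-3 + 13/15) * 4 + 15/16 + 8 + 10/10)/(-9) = -6481/2160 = -3.00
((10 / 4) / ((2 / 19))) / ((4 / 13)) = 1235 / 16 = 77.19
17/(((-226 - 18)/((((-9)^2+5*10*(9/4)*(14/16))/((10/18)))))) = -22.50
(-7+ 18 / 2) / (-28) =-1 / 14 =-0.07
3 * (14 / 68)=21 / 34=0.62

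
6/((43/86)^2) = 24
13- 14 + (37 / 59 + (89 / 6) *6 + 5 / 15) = 15746 / 177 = 88.96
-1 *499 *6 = -2994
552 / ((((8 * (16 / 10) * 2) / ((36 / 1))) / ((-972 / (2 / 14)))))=-5281605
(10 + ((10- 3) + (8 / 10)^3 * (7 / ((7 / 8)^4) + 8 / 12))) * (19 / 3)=57322259 / 385875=148.55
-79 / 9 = -8.78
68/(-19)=-68/19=-3.58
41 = 41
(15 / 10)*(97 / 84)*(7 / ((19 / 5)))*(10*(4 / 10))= 485 / 38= 12.76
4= 4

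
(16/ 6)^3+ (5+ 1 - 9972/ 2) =-133948/ 27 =-4961.04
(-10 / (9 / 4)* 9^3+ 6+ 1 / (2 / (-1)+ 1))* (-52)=168220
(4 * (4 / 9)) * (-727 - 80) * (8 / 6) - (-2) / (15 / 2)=-86068 / 45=-1912.62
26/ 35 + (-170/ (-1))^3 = 4913000.74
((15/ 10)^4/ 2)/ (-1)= -2.53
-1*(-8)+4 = 12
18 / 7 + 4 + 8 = 102 / 7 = 14.57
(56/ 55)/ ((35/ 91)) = 728/ 275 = 2.65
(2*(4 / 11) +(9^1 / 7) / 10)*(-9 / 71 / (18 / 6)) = -1977 / 54670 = -0.04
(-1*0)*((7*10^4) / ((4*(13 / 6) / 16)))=0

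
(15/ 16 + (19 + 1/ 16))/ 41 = 20/ 41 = 0.49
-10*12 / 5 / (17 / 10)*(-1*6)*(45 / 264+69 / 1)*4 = 23436.58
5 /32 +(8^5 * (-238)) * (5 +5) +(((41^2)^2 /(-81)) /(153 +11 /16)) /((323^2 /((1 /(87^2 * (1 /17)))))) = -23089527495842811498257 /296065739762784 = -77987839.84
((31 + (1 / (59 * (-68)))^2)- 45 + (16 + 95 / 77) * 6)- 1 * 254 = -204002528979 / 1239403088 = -164.60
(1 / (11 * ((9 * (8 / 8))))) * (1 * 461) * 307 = 141527 / 99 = 1429.57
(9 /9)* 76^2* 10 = 57760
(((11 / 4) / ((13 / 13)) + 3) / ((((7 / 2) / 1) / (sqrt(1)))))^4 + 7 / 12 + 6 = 1598239 / 115248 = 13.87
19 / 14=1.36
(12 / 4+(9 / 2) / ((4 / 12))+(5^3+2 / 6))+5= 146.83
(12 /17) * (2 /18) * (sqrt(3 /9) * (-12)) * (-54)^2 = -15552 * sqrt(3) /17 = -1584.52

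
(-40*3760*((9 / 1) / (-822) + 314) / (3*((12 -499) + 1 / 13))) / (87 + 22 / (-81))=15139054944 / 40614335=372.75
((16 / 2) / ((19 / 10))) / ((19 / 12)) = 960 / 361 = 2.66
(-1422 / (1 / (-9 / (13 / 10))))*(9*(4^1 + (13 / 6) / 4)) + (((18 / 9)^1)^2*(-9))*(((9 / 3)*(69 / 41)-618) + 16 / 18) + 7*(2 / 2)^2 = 452452931 / 1066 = 424439.90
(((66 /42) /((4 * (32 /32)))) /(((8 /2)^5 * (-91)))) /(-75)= 11 /195686400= 0.00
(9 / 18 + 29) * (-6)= -177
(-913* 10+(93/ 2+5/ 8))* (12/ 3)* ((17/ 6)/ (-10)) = 411757/ 40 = 10293.92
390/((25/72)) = 5616/5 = 1123.20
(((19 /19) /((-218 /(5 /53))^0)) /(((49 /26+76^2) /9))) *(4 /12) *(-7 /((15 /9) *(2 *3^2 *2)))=-91 /1502250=-0.00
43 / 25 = 1.72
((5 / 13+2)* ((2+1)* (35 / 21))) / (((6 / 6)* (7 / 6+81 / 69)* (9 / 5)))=35650 / 12597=2.83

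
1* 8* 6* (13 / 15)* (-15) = -624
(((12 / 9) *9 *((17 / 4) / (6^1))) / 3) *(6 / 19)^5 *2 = 44064 / 2476099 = 0.02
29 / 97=0.30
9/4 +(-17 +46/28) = -367/28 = -13.11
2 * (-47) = -94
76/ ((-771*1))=-76/ 771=-0.10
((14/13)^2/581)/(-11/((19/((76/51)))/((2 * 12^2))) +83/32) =-0.00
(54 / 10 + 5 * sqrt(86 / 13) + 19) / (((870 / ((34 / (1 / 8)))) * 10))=68 * sqrt(1118) / 5655 + 8296 / 10875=1.16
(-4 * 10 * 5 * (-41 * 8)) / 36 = 16400 / 9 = 1822.22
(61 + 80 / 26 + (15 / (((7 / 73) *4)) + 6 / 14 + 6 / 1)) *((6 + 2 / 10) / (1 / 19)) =23500511 / 1820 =12912.37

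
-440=-440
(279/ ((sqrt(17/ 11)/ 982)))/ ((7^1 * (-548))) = -136989 * sqrt(187)/ 32606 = -57.45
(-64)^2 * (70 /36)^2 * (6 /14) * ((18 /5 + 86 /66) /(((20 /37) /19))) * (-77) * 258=-613533587968 /27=-22723466221.04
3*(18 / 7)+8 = 110 / 7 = 15.71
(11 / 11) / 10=1 / 10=0.10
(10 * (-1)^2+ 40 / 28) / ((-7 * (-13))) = 80 / 637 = 0.13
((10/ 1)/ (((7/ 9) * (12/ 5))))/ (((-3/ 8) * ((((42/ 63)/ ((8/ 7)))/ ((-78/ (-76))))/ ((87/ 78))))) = -26100/ 931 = -28.03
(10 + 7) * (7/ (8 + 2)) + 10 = 219/ 10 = 21.90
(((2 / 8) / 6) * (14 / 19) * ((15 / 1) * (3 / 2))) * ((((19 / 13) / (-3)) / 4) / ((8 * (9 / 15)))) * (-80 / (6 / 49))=11.45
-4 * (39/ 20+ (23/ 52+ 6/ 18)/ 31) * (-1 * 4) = 191024/ 6045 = 31.60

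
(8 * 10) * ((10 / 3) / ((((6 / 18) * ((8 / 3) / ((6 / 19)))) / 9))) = 16200 / 19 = 852.63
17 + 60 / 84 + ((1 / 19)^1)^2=44771 / 2527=17.72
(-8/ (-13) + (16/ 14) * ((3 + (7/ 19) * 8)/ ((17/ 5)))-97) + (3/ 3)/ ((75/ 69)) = -68680786/ 734825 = -93.47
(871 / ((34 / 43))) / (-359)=-37453 / 12206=-3.07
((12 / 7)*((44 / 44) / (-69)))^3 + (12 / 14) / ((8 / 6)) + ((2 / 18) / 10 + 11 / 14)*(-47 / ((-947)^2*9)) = 1948783453851053 / 3031535127866490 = 0.64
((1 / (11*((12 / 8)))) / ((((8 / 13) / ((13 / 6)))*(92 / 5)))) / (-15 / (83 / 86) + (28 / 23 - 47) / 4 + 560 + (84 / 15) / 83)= 350675 / 16119560952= 0.00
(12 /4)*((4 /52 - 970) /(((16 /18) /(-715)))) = 18724365 /8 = 2340545.62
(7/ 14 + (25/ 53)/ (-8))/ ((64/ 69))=12903/ 27136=0.48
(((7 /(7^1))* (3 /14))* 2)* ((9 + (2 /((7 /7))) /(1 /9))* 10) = 810 /7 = 115.71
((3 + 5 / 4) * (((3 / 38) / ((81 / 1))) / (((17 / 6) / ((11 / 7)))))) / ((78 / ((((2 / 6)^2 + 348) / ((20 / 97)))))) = 0.05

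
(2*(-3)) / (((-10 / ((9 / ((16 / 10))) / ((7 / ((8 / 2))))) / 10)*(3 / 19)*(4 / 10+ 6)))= 19.08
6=6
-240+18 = -222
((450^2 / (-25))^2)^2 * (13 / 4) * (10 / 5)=27980368650000000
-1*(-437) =437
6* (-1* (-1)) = 6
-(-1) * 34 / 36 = 0.94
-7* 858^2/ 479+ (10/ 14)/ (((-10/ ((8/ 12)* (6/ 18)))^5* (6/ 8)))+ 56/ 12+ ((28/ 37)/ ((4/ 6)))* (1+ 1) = -147674691418267142/ 13735646229375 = -10751.20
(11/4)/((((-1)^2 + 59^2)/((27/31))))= 297/431768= 0.00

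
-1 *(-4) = 4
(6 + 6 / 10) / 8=33 / 40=0.82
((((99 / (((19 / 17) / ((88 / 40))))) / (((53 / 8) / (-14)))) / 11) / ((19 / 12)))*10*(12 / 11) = -4935168 / 19133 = -257.94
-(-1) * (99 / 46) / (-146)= -0.01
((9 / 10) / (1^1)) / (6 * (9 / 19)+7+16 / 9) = 1539 / 19870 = 0.08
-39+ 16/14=-265/7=-37.86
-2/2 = -1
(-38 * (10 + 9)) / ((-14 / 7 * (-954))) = -361 / 954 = -0.38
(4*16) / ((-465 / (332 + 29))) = -23104 / 465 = -49.69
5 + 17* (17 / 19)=384 / 19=20.21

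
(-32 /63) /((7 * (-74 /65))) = 1040 /16317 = 0.06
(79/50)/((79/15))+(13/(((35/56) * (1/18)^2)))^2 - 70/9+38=20437581223/450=45416847.16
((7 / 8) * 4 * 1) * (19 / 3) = 133 / 6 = 22.17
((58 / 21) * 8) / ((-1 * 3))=-464 / 63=-7.37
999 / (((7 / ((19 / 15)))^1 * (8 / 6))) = 18981 / 140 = 135.58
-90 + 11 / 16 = -1429 / 16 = -89.31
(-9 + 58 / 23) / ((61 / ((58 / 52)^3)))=-3633961 / 24659128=-0.15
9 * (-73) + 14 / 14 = -656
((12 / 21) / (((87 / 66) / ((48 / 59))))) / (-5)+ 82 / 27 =4796522 / 1616895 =2.97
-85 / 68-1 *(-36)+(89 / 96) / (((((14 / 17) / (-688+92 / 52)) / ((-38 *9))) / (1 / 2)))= 769558345 / 5824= 132135.70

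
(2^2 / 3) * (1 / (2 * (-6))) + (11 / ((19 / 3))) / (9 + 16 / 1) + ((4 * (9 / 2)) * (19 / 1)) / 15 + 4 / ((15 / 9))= 107552 / 4275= 25.16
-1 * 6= -6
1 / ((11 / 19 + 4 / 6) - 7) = -0.17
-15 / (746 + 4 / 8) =-30 / 1493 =-0.02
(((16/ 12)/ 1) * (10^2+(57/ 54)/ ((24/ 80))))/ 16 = 2795/ 324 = 8.63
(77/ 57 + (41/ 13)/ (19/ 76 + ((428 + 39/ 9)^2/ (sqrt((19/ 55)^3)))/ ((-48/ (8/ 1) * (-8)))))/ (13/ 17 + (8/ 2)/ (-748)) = 171248405181480 * sqrt(1045)/ 25562348556543525181 + 73015722333184394291/ 41043770921774110854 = 1.78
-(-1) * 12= 12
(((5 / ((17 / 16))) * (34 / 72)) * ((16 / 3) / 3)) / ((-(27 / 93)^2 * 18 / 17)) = -2613920 / 59049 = -44.27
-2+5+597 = 600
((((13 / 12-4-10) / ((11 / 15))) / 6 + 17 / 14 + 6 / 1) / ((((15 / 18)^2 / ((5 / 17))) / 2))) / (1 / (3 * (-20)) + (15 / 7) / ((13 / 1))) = 3700476 / 151283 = 24.46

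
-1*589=-589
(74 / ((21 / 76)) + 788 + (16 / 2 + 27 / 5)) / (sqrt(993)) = 112267 * sqrt(993) / 104265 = 33.93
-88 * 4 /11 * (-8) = 256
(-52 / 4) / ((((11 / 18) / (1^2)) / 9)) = -2106 / 11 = -191.45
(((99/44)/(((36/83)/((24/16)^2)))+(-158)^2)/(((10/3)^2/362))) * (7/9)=2025227281/3200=632883.53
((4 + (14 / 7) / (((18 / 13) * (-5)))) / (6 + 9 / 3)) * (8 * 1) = 3.30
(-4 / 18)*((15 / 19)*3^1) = -10 / 19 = -0.53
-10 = -10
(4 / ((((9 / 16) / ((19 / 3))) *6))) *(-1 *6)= -1216 / 27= -45.04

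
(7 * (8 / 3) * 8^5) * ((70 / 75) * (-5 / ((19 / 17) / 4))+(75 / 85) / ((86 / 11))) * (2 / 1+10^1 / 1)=-5073499848704 / 41667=-121763022.26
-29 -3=-32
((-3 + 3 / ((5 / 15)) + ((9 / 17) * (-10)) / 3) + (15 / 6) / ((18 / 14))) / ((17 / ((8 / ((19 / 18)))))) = 15128 / 5491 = 2.76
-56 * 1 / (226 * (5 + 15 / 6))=-56 / 1695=-0.03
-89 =-89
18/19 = 0.95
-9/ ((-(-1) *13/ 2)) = -18/ 13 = -1.38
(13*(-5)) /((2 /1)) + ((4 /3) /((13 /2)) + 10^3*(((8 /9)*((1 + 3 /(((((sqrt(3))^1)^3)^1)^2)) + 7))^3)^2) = 1031455107677226550787 /7343167948506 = 140464594.42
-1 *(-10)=10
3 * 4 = 12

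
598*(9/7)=5382/7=768.86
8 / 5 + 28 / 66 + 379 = 62869 / 165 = 381.02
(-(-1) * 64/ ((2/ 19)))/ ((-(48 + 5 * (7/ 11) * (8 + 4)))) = -7.05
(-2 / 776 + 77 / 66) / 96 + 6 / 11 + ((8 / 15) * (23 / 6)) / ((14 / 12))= 99377867 / 43021440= 2.31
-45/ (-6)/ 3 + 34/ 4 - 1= 10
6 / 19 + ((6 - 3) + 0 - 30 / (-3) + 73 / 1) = 1640 / 19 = 86.32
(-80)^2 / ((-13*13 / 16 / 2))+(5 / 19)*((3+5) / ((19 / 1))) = -73926040 / 61009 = -1211.72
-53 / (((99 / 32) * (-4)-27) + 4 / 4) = 424 / 307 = 1.38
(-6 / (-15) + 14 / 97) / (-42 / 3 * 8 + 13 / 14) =-3696 / 754175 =-0.00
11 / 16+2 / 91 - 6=-7703 / 1456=-5.29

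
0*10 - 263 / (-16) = 263 / 16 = 16.44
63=63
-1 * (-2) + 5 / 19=43 / 19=2.26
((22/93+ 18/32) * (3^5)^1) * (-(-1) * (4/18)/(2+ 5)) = 10701/1736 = 6.16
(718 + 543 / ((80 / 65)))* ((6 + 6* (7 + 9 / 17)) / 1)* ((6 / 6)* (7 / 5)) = 664419 / 8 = 83052.38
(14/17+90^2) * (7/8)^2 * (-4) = -3373993/136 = -24808.77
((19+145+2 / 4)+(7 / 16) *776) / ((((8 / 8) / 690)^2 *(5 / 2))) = 95981760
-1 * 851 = -851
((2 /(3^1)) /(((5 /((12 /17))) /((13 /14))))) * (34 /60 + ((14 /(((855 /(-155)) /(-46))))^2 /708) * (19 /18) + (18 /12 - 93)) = -45009757832 /7293590325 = -6.17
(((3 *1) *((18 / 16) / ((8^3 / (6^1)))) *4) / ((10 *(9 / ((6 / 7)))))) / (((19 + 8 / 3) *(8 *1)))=81 / 9318400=0.00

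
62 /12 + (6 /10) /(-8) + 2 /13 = 8183 /1560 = 5.25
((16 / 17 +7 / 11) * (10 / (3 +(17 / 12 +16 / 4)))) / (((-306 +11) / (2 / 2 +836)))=-100440 / 18887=-5.32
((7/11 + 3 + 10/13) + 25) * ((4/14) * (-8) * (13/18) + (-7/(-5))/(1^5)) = -66439/9009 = -7.37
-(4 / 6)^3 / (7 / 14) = -16 / 27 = -0.59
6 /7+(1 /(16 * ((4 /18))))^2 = 6711 /7168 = 0.94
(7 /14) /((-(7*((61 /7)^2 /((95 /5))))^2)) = -17689 /27691682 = -0.00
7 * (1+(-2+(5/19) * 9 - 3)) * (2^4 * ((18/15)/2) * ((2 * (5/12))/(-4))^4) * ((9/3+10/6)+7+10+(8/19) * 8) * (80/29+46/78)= -146584829125/8466322176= -17.31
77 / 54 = 1.43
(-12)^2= 144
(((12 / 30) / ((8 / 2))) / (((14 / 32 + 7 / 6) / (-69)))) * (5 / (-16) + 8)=-25461 / 770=-33.07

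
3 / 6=1 / 2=0.50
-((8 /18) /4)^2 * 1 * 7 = -7 /81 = -0.09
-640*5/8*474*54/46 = -5119200/23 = -222573.91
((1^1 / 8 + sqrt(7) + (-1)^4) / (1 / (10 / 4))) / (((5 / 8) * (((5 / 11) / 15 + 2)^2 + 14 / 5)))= 49005 / 75382 + 21780 * sqrt(7) / 37691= 2.18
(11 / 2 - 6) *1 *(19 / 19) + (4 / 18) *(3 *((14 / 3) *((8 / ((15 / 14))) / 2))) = 3001 / 270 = 11.11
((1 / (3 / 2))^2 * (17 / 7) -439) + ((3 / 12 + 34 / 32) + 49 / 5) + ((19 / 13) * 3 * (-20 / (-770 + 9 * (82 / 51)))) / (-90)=-4726009541 / 11072880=-426.81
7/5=1.40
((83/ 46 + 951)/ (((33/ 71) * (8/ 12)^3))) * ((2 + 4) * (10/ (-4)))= -420100965/ 4048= -103779.88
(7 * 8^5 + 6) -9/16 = 3670103/16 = 229381.44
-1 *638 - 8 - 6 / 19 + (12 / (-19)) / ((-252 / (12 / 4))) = -85959 / 133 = -646.31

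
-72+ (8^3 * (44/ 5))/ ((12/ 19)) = 105928/ 15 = 7061.87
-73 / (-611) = 73 / 611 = 0.12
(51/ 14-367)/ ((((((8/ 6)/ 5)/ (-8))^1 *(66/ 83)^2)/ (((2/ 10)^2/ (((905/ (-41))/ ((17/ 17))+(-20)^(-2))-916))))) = -28736361260/ 39091656219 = -0.74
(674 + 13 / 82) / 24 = 18427 / 656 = 28.09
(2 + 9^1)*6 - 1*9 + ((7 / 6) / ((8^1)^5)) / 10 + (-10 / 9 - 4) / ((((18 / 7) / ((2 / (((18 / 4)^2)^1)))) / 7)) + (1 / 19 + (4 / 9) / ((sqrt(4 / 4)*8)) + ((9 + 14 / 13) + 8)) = 78391254889163 / 1062054789120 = 73.81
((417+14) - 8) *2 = 846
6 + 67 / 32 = 259 / 32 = 8.09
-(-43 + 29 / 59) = 2508 / 59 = 42.51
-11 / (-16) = 11 / 16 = 0.69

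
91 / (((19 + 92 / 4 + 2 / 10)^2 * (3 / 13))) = 29575 / 133563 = 0.22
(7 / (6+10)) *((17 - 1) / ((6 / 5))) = 35 / 6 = 5.83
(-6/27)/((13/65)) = -10/9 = -1.11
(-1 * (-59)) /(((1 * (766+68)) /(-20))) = -590 /417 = -1.41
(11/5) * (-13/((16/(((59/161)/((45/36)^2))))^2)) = -497783/81003125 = -0.01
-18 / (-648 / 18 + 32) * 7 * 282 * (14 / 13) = 124362 / 13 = 9566.31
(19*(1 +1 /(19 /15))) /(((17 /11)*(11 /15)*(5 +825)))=3 /83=0.04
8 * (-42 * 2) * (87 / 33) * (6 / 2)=-58464 / 11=-5314.91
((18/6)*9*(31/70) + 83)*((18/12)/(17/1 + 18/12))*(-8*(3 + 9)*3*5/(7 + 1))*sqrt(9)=-1076814/259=-4157.58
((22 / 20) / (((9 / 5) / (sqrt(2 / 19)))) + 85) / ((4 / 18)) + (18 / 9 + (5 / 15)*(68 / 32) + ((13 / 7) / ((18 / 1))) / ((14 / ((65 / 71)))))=11*sqrt(38) / 76 + 96491755 / 250488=386.11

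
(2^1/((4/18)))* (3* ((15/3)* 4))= 540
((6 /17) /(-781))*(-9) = 54 /13277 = 0.00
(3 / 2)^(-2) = 4 / 9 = 0.44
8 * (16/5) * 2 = 256/5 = 51.20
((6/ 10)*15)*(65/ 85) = 117/ 17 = 6.88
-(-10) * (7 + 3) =100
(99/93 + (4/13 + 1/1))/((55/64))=61184/22165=2.76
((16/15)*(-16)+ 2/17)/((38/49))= -21.86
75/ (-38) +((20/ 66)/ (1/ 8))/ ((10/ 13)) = 1477/ 1254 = 1.18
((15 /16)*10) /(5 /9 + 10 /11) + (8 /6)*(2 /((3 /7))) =26357 /2088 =12.62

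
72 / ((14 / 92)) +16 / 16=3319 / 7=474.14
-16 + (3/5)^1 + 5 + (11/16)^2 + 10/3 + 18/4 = -8041/3840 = -2.09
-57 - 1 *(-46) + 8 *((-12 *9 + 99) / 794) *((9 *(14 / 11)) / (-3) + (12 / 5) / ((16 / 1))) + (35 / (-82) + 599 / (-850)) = -897837309 / 76094975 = -11.80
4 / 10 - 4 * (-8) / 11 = 182 / 55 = 3.31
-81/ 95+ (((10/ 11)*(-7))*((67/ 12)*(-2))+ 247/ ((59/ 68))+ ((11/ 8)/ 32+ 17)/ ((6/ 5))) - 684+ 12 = -28686357199/ 94702080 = -302.91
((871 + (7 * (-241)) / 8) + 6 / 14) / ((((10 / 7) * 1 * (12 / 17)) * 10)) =628847 / 9600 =65.50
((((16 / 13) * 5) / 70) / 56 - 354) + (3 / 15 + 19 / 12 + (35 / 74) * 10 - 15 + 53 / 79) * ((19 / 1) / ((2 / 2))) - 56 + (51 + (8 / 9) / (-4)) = -507.73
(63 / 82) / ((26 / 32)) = 0.95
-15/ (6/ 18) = -45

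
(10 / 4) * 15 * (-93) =-6975 / 2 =-3487.50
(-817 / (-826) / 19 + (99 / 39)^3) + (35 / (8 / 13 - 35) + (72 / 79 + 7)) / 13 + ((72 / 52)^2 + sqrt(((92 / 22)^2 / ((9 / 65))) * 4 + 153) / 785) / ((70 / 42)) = sqrt(716777) / 43175 + 5796309505913 / 320416389930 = 18.11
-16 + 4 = -12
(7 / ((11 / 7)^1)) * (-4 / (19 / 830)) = -162680 / 209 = -778.37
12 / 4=3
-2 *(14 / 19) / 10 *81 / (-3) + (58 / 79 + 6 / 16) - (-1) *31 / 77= 5.49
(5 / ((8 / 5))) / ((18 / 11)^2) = 3025 / 2592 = 1.17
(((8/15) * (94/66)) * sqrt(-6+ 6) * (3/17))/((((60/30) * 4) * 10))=0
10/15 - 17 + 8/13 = -613/39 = -15.72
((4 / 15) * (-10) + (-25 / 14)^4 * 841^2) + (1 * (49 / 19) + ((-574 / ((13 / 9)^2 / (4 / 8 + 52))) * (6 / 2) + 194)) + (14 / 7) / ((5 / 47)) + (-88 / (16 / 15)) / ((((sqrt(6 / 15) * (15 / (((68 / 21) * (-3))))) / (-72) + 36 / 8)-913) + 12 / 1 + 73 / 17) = 94248 * sqrt(10) / 212016896591 + 2804416355321391140291259547 / 392296271554520664240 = 7148720.39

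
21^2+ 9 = 450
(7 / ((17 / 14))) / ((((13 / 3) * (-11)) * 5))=-294 / 12155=-0.02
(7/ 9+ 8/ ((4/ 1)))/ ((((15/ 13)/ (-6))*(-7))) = 2.06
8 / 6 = 4 / 3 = 1.33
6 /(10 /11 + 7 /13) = 286 /69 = 4.14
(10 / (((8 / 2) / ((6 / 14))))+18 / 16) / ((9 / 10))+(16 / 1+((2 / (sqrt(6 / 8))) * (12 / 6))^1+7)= 8 * sqrt(3) / 3+2137 / 84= 30.06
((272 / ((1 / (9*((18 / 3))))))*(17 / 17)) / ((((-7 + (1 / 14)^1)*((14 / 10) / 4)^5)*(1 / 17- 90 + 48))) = 1598054400000 / 166055561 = 9623.61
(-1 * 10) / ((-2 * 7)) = 5 / 7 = 0.71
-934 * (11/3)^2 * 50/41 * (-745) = 4209771500/369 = 11408594.85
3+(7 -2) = 8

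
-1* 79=-79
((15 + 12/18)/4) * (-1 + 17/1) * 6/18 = 188/9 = 20.89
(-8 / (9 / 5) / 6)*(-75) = 500 / 9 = 55.56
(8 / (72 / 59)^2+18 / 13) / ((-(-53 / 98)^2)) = -136657717 / 5915754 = -23.10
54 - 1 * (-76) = 130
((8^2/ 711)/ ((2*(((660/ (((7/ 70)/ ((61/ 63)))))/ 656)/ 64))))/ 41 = 28672/ 3975675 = 0.01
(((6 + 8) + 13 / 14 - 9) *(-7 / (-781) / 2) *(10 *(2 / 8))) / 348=415 / 2174304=0.00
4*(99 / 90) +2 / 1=32 / 5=6.40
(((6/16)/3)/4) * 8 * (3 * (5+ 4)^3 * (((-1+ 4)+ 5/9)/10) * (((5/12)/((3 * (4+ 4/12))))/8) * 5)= 405/104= 3.89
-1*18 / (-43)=18 / 43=0.42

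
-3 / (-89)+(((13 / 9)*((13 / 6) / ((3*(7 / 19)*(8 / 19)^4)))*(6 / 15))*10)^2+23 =15587499387953082929 / 120009611280384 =129885.43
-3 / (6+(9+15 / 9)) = -9 / 50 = -0.18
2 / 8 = 1 / 4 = 0.25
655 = 655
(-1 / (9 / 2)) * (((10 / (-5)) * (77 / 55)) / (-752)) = -7 / 8460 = -0.00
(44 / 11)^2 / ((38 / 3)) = 24 / 19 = 1.26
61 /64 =0.95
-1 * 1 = -1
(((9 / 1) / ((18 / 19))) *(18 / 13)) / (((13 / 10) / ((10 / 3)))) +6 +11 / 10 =68999 / 1690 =40.83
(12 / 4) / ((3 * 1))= 1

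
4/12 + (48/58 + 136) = 11933/87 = 137.16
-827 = -827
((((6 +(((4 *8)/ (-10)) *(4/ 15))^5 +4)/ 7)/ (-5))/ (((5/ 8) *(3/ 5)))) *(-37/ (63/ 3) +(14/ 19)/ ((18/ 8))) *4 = 1244851204222144/ 298256396484375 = 4.17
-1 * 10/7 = -10/7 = -1.43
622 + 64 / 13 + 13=8319 / 13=639.92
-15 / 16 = -0.94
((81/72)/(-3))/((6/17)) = -17/16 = -1.06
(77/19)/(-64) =-77/1216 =-0.06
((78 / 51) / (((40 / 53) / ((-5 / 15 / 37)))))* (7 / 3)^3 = -236327 / 1018980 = -0.23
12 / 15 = 4 / 5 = 0.80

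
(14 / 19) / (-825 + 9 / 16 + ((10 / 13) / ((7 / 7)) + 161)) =-2912 / 2618865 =-0.00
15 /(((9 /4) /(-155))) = -3100 /3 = -1033.33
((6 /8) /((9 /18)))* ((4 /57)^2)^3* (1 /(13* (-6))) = -1024 /445853814237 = -0.00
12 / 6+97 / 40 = 177 / 40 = 4.42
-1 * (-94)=94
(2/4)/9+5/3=31/18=1.72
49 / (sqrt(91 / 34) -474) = -789684 / 7638893 -49*sqrt(3094) / 7638893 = -0.10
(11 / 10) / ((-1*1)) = -11 / 10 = -1.10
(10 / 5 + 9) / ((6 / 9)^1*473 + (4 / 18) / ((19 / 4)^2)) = 35739 / 1024550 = 0.03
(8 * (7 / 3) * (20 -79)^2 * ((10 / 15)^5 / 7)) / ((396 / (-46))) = -10248064 / 72171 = -142.00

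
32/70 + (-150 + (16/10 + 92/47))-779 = -1521601/1645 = -924.99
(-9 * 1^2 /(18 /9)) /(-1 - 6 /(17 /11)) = 153 /166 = 0.92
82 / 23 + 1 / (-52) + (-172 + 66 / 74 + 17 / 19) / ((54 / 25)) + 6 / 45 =-8526958711 / 113506380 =-75.12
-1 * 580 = -580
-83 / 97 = -0.86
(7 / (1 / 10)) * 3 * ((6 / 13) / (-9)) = -10.77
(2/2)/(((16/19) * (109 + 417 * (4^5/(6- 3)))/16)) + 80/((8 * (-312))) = -709261/22221420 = -0.03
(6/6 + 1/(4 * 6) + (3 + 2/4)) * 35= 3815/24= 158.96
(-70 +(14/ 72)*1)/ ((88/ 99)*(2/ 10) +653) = -1795/ 16796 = -0.11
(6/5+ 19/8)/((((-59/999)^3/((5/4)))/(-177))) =427714286571/111392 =3839721.76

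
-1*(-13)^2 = -169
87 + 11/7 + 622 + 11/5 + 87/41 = 1025872/1435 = 714.89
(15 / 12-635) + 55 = -2315 / 4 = -578.75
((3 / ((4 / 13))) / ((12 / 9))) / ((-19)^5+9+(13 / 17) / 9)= -17901 / 6061468112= -0.00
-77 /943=-0.08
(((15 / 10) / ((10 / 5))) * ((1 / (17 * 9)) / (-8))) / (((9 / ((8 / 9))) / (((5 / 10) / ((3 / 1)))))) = -1 / 99144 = -0.00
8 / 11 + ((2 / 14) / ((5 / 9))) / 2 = 659 / 770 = 0.86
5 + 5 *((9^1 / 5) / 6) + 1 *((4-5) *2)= 4.50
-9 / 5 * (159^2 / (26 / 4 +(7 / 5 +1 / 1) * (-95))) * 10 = 910116 / 443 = 2054.44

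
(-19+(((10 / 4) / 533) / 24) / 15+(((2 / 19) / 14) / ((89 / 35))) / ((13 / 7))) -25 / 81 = -22552331293 / 1168088688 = -19.31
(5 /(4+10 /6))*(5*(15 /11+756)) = 624825 /187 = 3341.31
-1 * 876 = -876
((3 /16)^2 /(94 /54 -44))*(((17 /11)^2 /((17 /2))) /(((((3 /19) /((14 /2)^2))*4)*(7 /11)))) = -26163 /918016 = -0.03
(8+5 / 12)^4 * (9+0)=104060401 / 2304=45165.10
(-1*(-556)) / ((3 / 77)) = 42812 / 3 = 14270.67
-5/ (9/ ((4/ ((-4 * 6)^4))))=-5/ 746496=-0.00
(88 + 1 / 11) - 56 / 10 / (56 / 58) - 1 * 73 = 511 / 55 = 9.29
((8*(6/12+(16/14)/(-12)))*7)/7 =68/21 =3.24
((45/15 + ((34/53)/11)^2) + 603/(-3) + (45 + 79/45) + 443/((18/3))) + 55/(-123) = -97644824393/1254190410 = -77.85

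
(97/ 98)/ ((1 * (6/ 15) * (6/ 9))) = 1455/ 392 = 3.71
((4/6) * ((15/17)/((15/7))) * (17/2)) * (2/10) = 7/15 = 0.47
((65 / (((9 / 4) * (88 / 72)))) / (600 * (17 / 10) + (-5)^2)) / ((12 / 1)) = 13 / 6897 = 0.00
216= 216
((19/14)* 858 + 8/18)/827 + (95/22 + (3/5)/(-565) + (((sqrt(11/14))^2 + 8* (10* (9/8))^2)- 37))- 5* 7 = 3066495932309/3238077150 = 947.01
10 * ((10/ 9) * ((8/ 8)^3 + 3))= 400/ 9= 44.44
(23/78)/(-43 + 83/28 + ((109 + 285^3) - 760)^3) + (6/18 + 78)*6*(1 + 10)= 70029379991612531261537324452/13545334621201650147299289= 5170.00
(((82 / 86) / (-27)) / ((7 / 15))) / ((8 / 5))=-1025 / 21672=-0.05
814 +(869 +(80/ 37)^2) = 2310427/ 1369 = 1687.67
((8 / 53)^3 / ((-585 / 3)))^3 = -134217728 / 24467334562763840928375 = -0.00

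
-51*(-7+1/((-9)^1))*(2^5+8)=43520/3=14506.67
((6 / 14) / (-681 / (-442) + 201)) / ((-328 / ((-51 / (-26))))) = -289 / 22838312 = -0.00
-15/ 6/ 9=-5/ 18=-0.28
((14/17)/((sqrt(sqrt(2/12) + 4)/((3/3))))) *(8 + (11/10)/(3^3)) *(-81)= -45591 *sqrt(6)/(85 *sqrt(sqrt(6) + 24))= -255.46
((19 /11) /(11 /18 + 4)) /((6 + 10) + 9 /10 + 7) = 3420 /218207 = 0.02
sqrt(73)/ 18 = 0.47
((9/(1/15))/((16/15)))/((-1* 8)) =-2025/128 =-15.82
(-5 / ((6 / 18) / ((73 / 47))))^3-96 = -1322899383 / 103823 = -12741.87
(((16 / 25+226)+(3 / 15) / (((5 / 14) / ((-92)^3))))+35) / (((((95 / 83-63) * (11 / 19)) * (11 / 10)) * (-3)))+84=-5596731229 / 1553035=-3603.74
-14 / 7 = -2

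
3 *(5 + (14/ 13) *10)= 615/ 13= 47.31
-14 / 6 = -7 / 3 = -2.33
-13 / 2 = -6.50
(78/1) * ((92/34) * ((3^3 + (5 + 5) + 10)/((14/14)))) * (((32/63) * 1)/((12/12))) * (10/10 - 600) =-1077471616/357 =-3018127.78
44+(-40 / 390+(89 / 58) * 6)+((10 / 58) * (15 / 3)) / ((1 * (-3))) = 19912 / 377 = 52.82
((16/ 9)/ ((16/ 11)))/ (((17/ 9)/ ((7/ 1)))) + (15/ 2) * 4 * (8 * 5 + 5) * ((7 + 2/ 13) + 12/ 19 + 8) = 21314.85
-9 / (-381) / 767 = 3 / 97409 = 0.00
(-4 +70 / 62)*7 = -623 / 31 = -20.10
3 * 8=24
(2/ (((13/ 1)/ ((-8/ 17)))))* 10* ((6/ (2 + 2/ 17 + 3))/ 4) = -80/ 377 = -0.21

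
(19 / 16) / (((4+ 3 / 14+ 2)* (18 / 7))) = 931 / 12528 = 0.07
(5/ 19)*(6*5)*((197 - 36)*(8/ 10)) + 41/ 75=1449779/ 1425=1017.39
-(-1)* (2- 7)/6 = -5/6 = -0.83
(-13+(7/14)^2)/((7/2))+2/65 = -3287/910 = -3.61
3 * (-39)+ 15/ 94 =-10983/ 94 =-116.84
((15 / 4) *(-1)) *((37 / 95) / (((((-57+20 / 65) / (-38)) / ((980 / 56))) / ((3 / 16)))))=-151515 / 47168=-3.21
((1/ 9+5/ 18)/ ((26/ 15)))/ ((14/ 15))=25/ 104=0.24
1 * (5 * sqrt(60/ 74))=5 * sqrt(1110)/ 37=4.50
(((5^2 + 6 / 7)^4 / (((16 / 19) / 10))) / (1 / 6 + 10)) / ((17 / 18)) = 2752971205365 / 4979674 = 552841.65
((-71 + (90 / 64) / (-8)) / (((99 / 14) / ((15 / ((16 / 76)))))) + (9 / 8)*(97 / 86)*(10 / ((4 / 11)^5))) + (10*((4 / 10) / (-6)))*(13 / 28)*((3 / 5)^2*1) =2600644213889 / 2034278400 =1278.41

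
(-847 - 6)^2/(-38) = -727609/38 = -19147.61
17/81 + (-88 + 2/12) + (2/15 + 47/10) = -6706/81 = -82.79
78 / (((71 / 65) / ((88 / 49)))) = 446160 / 3479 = 128.24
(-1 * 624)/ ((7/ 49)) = -4368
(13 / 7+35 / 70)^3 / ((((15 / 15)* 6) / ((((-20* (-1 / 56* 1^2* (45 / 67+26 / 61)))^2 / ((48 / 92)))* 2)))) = 943372503975 / 733353493376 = 1.29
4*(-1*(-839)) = 3356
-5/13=-0.38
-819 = -819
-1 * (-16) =16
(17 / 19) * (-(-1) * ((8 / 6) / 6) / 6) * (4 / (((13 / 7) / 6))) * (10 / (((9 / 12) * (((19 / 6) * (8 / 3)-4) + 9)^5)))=83280960 / 6406543876447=0.00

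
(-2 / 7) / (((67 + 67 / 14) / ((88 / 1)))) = -352 / 1005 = -0.35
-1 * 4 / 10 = -2 / 5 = -0.40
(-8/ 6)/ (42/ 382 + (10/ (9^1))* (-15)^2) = -764/ 143313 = -0.01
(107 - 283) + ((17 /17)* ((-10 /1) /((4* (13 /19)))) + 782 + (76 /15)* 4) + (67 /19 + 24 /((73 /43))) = 346344563 /540930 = 640.28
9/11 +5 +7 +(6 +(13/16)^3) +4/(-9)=7668127/405504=18.91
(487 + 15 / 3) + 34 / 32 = 7889 / 16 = 493.06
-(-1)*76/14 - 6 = -0.57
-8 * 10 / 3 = -80 / 3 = -26.67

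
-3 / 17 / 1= -3 / 17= -0.18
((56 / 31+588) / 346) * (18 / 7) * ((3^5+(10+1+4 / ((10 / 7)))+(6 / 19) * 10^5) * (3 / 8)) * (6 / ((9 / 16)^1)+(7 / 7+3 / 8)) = 1284198614847 / 2037940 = 630145.45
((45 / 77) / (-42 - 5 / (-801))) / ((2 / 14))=-36045 / 370007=-0.10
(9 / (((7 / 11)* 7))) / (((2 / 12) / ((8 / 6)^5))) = 22528 / 441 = 51.08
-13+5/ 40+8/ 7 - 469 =-26921/ 56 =-480.73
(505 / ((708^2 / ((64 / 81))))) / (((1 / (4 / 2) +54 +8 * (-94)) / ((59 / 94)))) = -404 / 564003243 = -0.00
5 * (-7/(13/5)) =-175/13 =-13.46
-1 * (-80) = 80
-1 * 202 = -202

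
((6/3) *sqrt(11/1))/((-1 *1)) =-2 *sqrt(11) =-6.63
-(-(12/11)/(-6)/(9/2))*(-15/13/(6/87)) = 0.68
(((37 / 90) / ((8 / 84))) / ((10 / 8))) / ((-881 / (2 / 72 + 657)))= -6126127 / 2378700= -2.58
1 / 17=0.06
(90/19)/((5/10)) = 180/19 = 9.47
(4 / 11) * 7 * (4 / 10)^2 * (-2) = -224 / 275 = -0.81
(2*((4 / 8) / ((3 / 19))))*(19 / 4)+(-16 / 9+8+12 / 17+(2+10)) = 29995 / 612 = 49.01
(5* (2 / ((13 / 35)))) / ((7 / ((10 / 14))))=250 / 91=2.75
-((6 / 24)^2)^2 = -1 / 256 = -0.00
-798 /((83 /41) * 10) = -16359 /415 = -39.42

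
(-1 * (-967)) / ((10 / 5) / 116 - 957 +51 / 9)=-168258 / 165529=-1.02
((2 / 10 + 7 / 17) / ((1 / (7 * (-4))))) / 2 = -728 / 85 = -8.56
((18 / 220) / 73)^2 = 81 / 64480900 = 0.00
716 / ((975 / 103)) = 73748 / 975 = 75.64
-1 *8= -8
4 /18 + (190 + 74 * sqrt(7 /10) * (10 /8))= 37 * sqrt(70) /4 + 1712 /9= 267.61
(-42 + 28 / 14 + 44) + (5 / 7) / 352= 9861 / 2464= 4.00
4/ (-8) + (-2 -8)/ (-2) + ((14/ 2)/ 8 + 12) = 139/ 8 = 17.38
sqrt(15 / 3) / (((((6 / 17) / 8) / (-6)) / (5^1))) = -680*sqrt(5) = -1520.53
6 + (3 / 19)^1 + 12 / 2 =231 / 19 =12.16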